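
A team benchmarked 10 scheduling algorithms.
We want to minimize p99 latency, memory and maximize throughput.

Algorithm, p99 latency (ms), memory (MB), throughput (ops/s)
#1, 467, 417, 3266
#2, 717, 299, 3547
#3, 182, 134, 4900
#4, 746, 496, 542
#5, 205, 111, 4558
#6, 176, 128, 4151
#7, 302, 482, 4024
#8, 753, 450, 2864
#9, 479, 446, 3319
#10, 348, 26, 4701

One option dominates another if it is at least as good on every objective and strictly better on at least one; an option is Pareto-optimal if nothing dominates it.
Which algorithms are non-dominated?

#1: dominated by #3 (p99 latency 182≤467, memory 134≤417, throughput 4900≥3266).
#2: dominated by #3 (p99 latency 182≤717, memory 134≤299, throughput 4900≥3547).
#3: not dominated (best throughput).
#4: dominated by #1 (p99 latency 467≤746, memory 417≤496, throughput 3266≥542).
#5: not dominated.
#6: not dominated (best p99 latency).
#7: dominated by #3 (p99 latency 182≤302, memory 134≤482, throughput 4900≥4024).
#8: dominated by #1 (p99 latency 467≤753, memory 417≤450, throughput 3266≥2864).
#9: dominated by #3 (p99 latency 182≤479, memory 134≤446, throughput 4900≥3319).
#10: not dominated (best memory).

#3, #5, #6, #10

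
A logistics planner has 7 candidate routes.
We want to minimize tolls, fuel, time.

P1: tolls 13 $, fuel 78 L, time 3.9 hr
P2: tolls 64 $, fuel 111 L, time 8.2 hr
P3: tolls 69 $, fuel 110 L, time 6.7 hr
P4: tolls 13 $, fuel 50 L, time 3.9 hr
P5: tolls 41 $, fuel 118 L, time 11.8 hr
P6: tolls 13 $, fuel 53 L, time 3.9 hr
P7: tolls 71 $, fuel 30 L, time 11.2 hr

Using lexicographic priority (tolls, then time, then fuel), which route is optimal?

First minimize tolls: best is 13, kept {P1, P4, P6}.
Then minimize time: best is 3.9, kept {P1, P4, P6}.
Then minimize fuel: best is 50, kept {P4}.

P4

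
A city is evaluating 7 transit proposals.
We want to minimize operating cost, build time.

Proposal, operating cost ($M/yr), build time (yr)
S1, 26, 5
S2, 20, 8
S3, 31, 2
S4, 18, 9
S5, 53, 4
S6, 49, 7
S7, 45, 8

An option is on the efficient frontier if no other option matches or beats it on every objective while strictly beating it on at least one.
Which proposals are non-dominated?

S1: not dominated.
S2: not dominated.
S3: not dominated (best build time).
S4: not dominated (best operating cost).
S5: dominated by S3 (operating cost 31≤53, build time 2≤4).
S6: dominated by S1 (operating cost 26≤49, build time 5≤7).
S7: dominated by S1 (operating cost 26≤45, build time 5≤8).

S1, S2, S3, S4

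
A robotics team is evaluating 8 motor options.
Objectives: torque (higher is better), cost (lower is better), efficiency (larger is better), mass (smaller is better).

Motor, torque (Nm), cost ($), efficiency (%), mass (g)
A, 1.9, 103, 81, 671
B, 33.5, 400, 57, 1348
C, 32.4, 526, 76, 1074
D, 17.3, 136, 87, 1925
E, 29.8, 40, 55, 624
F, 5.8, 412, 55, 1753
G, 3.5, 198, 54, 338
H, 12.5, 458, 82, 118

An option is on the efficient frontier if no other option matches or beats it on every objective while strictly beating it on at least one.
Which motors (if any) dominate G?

A: worse on torque (1.9 vs 3.5).
B: worse on cost (400 vs 198).
C: worse on cost (526 vs 198).
D: worse on mass (1925 vs 338).
E: worse on mass (624 vs 338).
F: worse on cost (412 vs 198).
H: worse on cost (458 vs 198).
No option dominates G.

none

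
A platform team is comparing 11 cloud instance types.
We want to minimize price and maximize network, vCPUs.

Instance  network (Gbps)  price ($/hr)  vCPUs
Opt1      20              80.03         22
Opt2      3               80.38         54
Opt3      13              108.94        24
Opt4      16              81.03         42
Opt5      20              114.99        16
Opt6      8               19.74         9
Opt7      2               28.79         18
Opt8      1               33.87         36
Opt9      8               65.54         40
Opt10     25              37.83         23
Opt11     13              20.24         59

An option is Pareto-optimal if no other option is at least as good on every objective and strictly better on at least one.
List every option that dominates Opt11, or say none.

none

Opt1: worse on price (80.03 vs 20.24).
Opt2: worse on network (3 vs 13).
Opt3: worse on price (108.94 vs 20.24).
Opt4: worse on price (81.03 vs 20.24).
Opt5: worse on price (114.99 vs 20.24).
Opt6: worse on network (8 vs 13).
Opt7: worse on network (2 vs 13).
Opt8: worse on network (1 vs 13).
Opt9: worse on network (8 vs 13).
Opt10: worse on price (37.83 vs 20.24).
No option dominates Opt11.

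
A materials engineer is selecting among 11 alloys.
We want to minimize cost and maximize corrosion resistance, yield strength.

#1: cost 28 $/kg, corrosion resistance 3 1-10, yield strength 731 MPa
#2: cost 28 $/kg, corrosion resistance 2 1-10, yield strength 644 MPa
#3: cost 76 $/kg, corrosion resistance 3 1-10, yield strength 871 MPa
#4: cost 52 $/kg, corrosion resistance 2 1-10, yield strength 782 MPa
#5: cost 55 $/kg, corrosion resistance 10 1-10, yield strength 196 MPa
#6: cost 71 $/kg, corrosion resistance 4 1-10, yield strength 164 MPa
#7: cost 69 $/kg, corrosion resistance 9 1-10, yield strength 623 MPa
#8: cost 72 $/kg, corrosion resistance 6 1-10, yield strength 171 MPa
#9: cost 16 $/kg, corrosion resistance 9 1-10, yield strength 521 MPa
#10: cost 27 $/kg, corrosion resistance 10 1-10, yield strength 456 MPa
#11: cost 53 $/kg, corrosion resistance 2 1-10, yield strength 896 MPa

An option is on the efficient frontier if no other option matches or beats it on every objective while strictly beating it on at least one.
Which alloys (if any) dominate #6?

#5: cost 55≤71, corrosion resistance 10≥4, yield strength 196≥164 — dominates #6.
#7: cost 69≤71, corrosion resistance 9≥4, yield strength 623≥164 — dominates #6.
#9: cost 16≤71, corrosion resistance 9≥4, yield strength 521≥164 — dominates #6.
#10: cost 27≤71, corrosion resistance 10≥4, yield strength 456≥164 — dominates #6.
Others (#1, #2, #3, #4, #8, #11) are each worse than #6 on at least one objective.

#5, #7, #9, #10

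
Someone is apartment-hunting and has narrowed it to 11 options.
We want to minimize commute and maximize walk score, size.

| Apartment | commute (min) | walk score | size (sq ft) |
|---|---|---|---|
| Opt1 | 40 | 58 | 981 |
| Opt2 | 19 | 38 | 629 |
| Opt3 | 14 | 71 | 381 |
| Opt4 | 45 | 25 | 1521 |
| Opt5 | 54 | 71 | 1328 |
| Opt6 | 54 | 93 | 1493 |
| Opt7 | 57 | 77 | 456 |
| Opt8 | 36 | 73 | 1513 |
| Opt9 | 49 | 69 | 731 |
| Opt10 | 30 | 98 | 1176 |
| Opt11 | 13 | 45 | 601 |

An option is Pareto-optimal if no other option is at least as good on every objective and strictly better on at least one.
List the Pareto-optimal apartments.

Opt1: dominated by Opt8 (commute 36≤40, walk score 73≥58, size 1513≥981).
Opt2: not dominated.
Opt3: not dominated.
Opt4: not dominated (best size).
Opt5: dominated by Opt6 (commute 54≤54, walk score 93≥71, size 1493≥1328).
Opt6: not dominated.
Opt7: dominated by Opt6 (commute 54≤57, walk score 93≥77, size 1493≥456).
Opt8: not dominated.
Opt9: dominated by Opt8 (commute 36≤49, walk score 73≥69, size 1513≥731).
Opt10: not dominated (best walk score).
Opt11: not dominated (best commute).

Opt2, Opt3, Opt4, Opt6, Opt8, Opt10, Opt11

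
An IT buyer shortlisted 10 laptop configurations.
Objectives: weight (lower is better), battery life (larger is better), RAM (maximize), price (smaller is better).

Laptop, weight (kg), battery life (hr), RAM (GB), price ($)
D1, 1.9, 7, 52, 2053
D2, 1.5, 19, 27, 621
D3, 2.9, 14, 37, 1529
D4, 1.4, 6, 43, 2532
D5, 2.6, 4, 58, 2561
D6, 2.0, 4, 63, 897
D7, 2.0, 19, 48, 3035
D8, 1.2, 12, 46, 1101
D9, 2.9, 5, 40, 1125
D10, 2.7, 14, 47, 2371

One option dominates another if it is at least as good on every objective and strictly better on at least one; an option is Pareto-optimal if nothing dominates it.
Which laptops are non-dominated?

D1, D2, D3, D6, D7, D8, D10

D1: not dominated.
D2: not dominated (best price).
D3: not dominated.
D4: dominated by D8 (weight 1.2≤1.4, battery life 12≥6, RAM 46≥43, price 1101≤2532).
D5: dominated by D6 (weight 2.0≤2.6, battery life 4≥4, RAM 63≥58, price 897≤2561).
D6: not dominated (best RAM).
D7: not dominated.
D8: not dominated (best weight).
D9: dominated by D8 (weight 1.2≤2.9, battery life 12≥5, RAM 46≥40, price 1101≤1125).
D10: not dominated.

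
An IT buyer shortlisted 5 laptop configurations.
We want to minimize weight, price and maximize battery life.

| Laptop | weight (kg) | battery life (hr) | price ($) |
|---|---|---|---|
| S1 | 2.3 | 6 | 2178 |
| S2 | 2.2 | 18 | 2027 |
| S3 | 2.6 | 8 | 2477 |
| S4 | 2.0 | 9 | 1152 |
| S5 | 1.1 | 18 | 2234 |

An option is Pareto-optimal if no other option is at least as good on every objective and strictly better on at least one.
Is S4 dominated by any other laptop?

S1: worse on weight (2.3 vs 2.0).
S2: worse on weight (2.2 vs 2.0).
S3: worse on weight (2.6 vs 2.0).
S5: worse on price (2234 vs 1152).
No option is at least as good as S4 on every objective and strictly better on one.

No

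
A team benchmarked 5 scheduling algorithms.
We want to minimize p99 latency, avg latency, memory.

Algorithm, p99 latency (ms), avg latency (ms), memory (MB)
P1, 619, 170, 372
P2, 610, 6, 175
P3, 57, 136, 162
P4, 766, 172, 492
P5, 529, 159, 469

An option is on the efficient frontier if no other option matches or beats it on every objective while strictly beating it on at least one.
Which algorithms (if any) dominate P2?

none

P1: worse on p99 latency (619 vs 610).
P3: worse on avg latency (136 vs 6).
P4: worse on p99 latency (766 vs 610).
P5: worse on avg latency (159 vs 6).
No option dominates P2.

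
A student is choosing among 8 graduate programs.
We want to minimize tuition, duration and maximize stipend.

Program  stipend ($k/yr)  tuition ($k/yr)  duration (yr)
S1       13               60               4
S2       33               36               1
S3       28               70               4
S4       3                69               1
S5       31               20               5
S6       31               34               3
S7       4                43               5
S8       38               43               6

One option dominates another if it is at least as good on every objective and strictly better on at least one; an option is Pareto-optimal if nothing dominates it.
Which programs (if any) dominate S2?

S1: worse on stipend (13 vs 33).
S3: worse on stipend (28 vs 33).
S4: worse on stipend (3 vs 33).
S5: worse on stipend (31 vs 33).
S6: worse on stipend (31 vs 33).
S7: worse on stipend (4 vs 33).
S8: worse on tuition (43 vs 36).
No option dominates S2.

none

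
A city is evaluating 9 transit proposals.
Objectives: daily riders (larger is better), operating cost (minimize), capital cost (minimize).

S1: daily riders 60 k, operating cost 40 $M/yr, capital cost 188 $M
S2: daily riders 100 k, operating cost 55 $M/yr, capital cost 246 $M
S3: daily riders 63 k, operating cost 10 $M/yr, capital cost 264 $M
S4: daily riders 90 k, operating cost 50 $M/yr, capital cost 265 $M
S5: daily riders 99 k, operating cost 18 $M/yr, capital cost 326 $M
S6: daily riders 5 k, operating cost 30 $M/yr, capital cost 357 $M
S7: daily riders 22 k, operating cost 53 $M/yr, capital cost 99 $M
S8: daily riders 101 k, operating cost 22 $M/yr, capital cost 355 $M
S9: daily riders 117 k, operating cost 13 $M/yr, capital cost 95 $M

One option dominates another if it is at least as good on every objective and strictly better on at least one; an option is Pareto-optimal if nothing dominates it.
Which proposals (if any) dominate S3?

none

S1: worse on daily riders (60 vs 63).
S2: worse on operating cost (55 vs 10).
S4: worse on operating cost (50 vs 10).
S5: worse on operating cost (18 vs 10).
S6: worse on daily riders (5 vs 63).
S7: worse on daily riders (22 vs 63).
S8: worse on operating cost (22 vs 10).
S9: worse on operating cost (13 vs 10).
No option dominates S3.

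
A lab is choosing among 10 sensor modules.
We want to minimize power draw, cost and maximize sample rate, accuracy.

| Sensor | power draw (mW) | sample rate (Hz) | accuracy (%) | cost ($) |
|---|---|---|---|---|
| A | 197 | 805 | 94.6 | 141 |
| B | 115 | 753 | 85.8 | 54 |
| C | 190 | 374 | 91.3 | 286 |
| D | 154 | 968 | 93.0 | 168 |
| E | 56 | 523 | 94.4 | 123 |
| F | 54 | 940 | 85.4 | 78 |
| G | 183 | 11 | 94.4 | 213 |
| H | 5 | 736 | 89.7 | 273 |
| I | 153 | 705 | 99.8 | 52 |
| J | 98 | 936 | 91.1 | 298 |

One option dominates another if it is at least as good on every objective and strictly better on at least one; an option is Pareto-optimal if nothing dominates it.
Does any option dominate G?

E vs G: power draw 56≤183, sample rate 523≥11, accuracy 94.4≥94.4, cost 123≤213 — E is at least as good on every objective and strictly better on at least one, so E dominates G.

Yes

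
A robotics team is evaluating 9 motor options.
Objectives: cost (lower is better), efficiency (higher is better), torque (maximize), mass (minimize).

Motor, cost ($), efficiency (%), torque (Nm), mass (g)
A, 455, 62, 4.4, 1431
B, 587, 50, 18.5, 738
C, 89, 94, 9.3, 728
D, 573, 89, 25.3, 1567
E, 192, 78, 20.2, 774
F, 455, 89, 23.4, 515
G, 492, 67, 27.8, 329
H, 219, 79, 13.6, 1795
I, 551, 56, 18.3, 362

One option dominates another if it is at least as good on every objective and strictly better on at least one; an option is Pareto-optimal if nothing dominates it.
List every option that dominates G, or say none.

none

A: worse on efficiency (62 vs 67).
B: worse on cost (587 vs 492).
C: worse on torque (9.3 vs 27.8).
D: worse on cost (573 vs 492).
E: worse on torque (20.2 vs 27.8).
F: worse on torque (23.4 vs 27.8).
H: worse on torque (13.6 vs 27.8).
I: worse on cost (551 vs 492).
No option dominates G.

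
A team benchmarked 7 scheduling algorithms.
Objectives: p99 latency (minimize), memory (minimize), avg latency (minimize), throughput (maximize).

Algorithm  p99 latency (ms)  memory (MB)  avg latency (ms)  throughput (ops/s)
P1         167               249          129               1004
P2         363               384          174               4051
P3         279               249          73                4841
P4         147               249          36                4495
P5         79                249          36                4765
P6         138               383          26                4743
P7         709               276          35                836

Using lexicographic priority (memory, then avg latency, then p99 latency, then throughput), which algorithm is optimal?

First minimize memory: best is 249, kept {P1, P3, P4, P5}.
Then minimize avg latency: best is 36, kept {P4, P5}.
Then minimize p99 latency: best is 79, kept {P5}.

P5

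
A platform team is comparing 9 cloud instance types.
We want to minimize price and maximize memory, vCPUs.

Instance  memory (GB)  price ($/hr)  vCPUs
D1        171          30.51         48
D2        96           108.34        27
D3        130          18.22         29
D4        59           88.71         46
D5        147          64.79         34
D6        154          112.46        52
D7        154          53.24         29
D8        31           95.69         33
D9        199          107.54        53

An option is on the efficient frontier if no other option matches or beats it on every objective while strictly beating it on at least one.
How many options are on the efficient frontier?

3

D1: not dominated.
D2: dominated by D1 (memory 171≥96, price 30.51≤108.34, vCPUs 48≥27).
D3: not dominated (best price).
D4: dominated by D1 (memory 171≥59, price 30.51≤88.71, vCPUs 48≥46).
D5: dominated by D1 (memory 171≥147, price 30.51≤64.79, vCPUs 48≥34).
D6: dominated by D9 (memory 199≥154, price 107.54≤112.46, vCPUs 53≥52).
D7: dominated by D1 (memory 171≥154, price 30.51≤53.24, vCPUs 48≥29).
D8: dominated by D1 (memory 171≥31, price 30.51≤95.69, vCPUs 48≥33).
D9: not dominated (best memory).
Pareto-optimal: D1, D3, D9 → 3.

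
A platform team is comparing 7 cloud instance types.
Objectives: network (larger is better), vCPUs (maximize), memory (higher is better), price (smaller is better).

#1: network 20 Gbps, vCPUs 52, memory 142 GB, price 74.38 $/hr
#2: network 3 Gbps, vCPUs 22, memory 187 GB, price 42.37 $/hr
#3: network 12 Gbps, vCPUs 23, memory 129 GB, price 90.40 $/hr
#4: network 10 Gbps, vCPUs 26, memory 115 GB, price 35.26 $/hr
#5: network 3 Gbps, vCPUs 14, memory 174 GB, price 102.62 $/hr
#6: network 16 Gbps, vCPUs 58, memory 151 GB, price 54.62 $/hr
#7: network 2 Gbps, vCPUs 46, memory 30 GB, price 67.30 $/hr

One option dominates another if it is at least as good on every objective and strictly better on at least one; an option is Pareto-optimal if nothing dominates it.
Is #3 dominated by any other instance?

#1 vs #3: network 20≥12, vCPUs 52≥23, memory 142≥129, price 74.38≤90.40 — #1 is at least as good on every objective and strictly better on at least one, so #1 dominates #3.

Yes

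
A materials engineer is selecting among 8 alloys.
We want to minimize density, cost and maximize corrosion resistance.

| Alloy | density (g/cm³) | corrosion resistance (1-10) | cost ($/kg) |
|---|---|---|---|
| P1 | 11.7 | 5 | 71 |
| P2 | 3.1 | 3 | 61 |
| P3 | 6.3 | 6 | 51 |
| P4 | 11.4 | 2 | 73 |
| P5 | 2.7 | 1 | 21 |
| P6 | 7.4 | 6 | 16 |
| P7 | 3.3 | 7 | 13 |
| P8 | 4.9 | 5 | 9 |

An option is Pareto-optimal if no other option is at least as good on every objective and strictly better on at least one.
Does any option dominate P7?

P1: worse on density (11.7 vs 3.3).
P2: worse on corrosion resistance (3 vs 7).
P3: worse on density (6.3 vs 3.3).
P4: worse on density (11.4 vs 3.3).
P5: worse on corrosion resistance (1 vs 7).
P6: worse on density (7.4 vs 3.3).
P8: worse on density (4.9 vs 3.3).
No option is at least as good as P7 on every objective and strictly better on one.

No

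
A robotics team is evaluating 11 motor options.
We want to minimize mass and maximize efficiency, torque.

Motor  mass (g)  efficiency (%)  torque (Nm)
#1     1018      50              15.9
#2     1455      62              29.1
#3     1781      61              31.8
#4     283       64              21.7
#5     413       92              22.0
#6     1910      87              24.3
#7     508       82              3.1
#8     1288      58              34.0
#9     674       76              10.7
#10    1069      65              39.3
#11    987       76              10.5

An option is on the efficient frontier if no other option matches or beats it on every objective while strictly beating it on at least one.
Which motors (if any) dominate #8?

#10

#10: mass 1069≤1288, efficiency 65≥58, torque 39.3≥34.0 — dominates #8.
Others (#1, #2, #3, #4, #5, #6, #7, #9, #11) are each worse than #8 on at least one objective.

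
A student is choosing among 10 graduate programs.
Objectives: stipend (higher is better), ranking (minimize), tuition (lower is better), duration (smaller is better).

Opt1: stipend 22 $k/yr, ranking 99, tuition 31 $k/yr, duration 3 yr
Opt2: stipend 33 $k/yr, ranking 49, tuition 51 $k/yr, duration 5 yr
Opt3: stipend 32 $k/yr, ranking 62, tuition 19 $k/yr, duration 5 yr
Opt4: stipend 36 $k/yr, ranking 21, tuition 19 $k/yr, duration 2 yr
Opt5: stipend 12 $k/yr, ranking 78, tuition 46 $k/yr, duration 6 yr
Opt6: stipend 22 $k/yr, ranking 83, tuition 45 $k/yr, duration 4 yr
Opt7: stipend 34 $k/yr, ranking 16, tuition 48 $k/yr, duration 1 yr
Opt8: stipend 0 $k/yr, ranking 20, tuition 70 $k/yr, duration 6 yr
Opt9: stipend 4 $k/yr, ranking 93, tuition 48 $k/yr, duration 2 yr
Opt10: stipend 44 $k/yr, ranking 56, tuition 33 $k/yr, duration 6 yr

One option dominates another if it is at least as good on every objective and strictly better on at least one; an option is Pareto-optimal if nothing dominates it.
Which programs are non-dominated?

Opt4, Opt7, Opt10

Opt1: dominated by Opt4 (stipend 36≥22, ranking 21≤99, tuition 19≤31, duration 2≤3).
Opt2: dominated by Opt4 (stipend 36≥33, ranking 21≤49, tuition 19≤51, duration 2≤5).
Opt3: dominated by Opt4 (stipend 36≥32, ranking 21≤62, tuition 19≤19, duration 2≤5).
Opt4: not dominated.
Opt5: dominated by Opt3 (stipend 32≥12, ranking 62≤78, tuition 19≤46, duration 5≤6).
Opt6: dominated by Opt4 (stipend 36≥22, ranking 21≤83, tuition 19≤45, duration 2≤4).
Opt7: not dominated (best ranking).
Opt8: dominated by Opt7 (stipend 34≥0, ranking 16≤20, tuition 48≤70, duration 1≤6).
Opt9: dominated by Opt4 (stipend 36≥4, ranking 21≤93, tuition 19≤48, duration 2≤2).
Opt10: not dominated (best stipend).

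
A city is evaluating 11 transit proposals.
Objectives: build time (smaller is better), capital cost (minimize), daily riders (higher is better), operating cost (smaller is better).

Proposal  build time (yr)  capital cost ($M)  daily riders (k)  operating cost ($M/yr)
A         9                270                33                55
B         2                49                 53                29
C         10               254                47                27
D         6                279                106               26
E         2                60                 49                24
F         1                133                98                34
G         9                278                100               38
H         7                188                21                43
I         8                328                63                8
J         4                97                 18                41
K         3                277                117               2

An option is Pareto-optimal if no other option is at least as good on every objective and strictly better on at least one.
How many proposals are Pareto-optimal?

4

A: dominated by B (build time 2≤9, capital cost 49≤270, daily riders 53≥33, operating cost 29≤55).
B: not dominated (best capital cost).
C: dominated by E (build time 2≤10, capital cost 60≤254, daily riders 49≥47, operating cost 24≤27).
D: dominated by K (build time 3≤6, capital cost 277≤279, daily riders 117≥106, operating cost 2≤26).
E: not dominated.
F: not dominated (best build time).
G: dominated by K (build time 3≤9, capital cost 277≤278, daily riders 117≥100, operating cost 2≤38).
H: dominated by B (build time 2≤7, capital cost 49≤188, daily riders 53≥21, operating cost 29≤43).
I: dominated by K (build time 3≤8, capital cost 277≤328, daily riders 117≥63, operating cost 2≤8).
J: dominated by B (build time 2≤4, capital cost 49≤97, daily riders 53≥18, operating cost 29≤41).
K: not dominated (best daily riders).
Pareto-optimal: B, E, F, K → 4.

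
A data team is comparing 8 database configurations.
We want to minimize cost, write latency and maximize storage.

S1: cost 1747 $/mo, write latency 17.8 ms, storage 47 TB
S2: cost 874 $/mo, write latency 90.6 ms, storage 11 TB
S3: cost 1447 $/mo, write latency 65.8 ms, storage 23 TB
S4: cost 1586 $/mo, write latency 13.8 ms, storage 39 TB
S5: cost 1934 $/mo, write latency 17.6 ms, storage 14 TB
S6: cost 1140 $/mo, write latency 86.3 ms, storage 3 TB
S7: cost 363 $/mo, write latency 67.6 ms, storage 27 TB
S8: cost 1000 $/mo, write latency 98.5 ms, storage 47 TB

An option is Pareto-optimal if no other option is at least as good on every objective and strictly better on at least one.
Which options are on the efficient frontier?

S1: not dominated.
S2: dominated by S7 (cost 363≤874, write latency 67.6≤90.6, storage 27≥11).
S3: not dominated.
S4: not dominated (best write latency).
S5: dominated by S4 (cost 1586≤1934, write latency 13.8≤17.6, storage 39≥14).
S6: dominated by S7 (cost 363≤1140, write latency 67.6≤86.3, storage 27≥3).
S7: not dominated (best cost).
S8: not dominated.

S1, S3, S4, S7, S8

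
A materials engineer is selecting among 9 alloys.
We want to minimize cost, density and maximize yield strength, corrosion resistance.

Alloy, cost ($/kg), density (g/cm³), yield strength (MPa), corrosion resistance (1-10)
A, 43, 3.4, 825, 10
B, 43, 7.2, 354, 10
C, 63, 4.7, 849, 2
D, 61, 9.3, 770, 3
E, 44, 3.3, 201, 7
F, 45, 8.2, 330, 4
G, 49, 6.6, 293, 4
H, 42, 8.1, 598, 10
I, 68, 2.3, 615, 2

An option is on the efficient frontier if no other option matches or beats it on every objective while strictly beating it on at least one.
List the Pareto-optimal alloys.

A, C, E, H, I

A: not dominated.
B: dominated by A (cost 43≤43, density 3.4≤7.2, yield strength 825≥354, corrosion resistance 10≥10).
C: not dominated (best yield strength).
D: dominated by A (cost 43≤61, density 3.4≤9.3, yield strength 825≥770, corrosion resistance 10≥3).
E: not dominated.
F: dominated by A (cost 43≤45, density 3.4≤8.2, yield strength 825≥330, corrosion resistance 10≥4).
G: dominated by A (cost 43≤49, density 3.4≤6.6, yield strength 825≥293, corrosion resistance 10≥4).
H: not dominated (best cost).
I: not dominated (best density).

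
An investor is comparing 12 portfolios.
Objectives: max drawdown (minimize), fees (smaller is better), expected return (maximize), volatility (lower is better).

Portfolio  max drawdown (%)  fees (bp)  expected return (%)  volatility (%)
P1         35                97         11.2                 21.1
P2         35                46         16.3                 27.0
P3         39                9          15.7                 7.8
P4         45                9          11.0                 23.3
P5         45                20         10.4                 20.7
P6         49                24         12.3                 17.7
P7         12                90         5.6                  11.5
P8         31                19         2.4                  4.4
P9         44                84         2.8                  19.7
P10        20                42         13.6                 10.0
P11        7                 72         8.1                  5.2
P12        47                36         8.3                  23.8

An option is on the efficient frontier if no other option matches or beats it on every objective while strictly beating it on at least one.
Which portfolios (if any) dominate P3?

none

P1: worse on fees (97 vs 9).
P2: worse on fees (46 vs 9).
P4: worse on max drawdown (45 vs 39).
P5: worse on max drawdown (45 vs 39).
P6: worse on max drawdown (49 vs 39).
P7: worse on fees (90 vs 9).
P8: worse on fees (19 vs 9).
P9: worse on max drawdown (44 vs 39).
P10: worse on fees (42 vs 9).
P11: worse on fees (72 vs 9).
P12: worse on max drawdown (47 vs 39).
No option dominates P3.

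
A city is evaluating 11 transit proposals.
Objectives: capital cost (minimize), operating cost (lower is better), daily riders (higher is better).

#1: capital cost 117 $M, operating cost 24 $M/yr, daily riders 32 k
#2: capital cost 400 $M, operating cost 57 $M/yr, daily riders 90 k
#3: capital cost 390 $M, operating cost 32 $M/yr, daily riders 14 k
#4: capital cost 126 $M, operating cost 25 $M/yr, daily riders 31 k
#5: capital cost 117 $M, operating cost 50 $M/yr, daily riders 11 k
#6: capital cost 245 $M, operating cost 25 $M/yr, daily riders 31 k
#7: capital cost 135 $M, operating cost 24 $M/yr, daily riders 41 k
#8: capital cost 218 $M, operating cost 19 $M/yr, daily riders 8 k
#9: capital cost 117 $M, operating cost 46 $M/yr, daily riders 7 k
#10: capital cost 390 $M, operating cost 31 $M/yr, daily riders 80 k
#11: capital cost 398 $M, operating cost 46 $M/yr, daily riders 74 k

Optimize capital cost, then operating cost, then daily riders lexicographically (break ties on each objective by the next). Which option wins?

First minimize capital cost: best is 117, kept {#1, #5, #9}.
Then minimize operating cost: best is 24, kept {#1}.

#1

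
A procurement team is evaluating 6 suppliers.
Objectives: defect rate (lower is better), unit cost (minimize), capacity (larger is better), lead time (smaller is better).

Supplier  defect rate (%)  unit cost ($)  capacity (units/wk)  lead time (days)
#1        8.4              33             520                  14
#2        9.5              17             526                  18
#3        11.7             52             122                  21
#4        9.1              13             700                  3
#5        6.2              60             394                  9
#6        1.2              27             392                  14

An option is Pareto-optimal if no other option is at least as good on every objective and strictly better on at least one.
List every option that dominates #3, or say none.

#1: defect rate 8.4≤11.7, unit cost 33≤52, capacity 520≥122, lead time 14≤21 — dominates #3.
#2: defect rate 9.5≤11.7, unit cost 17≤52, capacity 526≥122, lead time 18≤21 — dominates #3.
#4: defect rate 9.1≤11.7, unit cost 13≤52, capacity 700≥122, lead time 3≤21 — dominates #3.
#6: defect rate 1.2≤11.7, unit cost 27≤52, capacity 392≥122, lead time 14≤21 — dominates #3.
Others (#5) are each worse than #3 on at least one objective.

#1, #2, #4, #6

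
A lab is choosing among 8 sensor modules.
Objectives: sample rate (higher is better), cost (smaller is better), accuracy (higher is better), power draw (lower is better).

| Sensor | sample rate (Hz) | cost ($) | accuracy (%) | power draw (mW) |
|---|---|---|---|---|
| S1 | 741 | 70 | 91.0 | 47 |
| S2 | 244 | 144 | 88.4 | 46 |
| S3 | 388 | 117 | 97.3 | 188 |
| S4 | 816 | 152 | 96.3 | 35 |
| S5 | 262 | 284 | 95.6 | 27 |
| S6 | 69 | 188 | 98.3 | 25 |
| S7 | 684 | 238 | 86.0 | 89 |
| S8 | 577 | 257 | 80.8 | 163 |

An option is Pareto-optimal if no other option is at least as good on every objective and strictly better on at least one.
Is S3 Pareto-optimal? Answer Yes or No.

S1: worse on accuracy (91.0 vs 97.3).
S2: worse on sample rate (244 vs 388).
S4: worse on cost (152 vs 117).
S5: worse on sample rate (262 vs 388).
S6: worse on sample rate (69 vs 388).
S7: worse on cost (238 vs 117).
S8: worse on cost (257 vs 117).
No option is at least as good as S3 on every objective and strictly better on one.

Yes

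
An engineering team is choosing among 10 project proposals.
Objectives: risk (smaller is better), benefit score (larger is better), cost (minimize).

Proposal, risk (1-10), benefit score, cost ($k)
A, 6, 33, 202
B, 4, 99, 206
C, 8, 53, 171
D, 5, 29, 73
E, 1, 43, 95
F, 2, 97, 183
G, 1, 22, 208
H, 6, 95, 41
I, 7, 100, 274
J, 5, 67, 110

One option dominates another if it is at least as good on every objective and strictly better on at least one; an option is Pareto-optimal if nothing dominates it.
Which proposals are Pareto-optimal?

A: dominated by E (risk 1≤6, benefit score 43≥33, cost 95≤202).
B: not dominated.
C: dominated by H (risk 6≤8, benefit score 95≥53, cost 41≤171).
D: not dominated.
E: not dominated.
F: not dominated.
G: dominated by E (risk 1≤1, benefit score 43≥22, cost 95≤208).
H: not dominated (best cost).
I: not dominated (best benefit score).
J: not dominated.

B, D, E, F, H, I, J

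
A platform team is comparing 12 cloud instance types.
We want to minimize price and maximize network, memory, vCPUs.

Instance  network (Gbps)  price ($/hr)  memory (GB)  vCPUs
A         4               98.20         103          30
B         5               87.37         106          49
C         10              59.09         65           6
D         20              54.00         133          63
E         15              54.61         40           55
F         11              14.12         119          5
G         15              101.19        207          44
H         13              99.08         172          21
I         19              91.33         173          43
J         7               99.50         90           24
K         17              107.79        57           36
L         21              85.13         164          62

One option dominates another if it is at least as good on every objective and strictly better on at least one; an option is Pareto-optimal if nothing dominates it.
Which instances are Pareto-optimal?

D, F, G, I, L

A: dominated by B (network 5≥4, price 87.37≤98.20, memory 106≥103, vCPUs 49≥30).
B: dominated by D (network 20≥5, price 54.00≤87.37, memory 133≥106, vCPUs 63≥49).
C: dominated by D (network 20≥10, price 54.00≤59.09, memory 133≥65, vCPUs 63≥6).
D: not dominated (best vCPUs).
E: dominated by D (network 20≥15, price 54.00≤54.61, memory 133≥40, vCPUs 63≥55).
F: not dominated (best price).
G: not dominated (best memory).
H: dominated by I (network 19≥13, price 91.33≤99.08, memory 173≥172, vCPUs 43≥21).
I: not dominated.
J: dominated by D (network 20≥7, price 54.00≤99.50, memory 133≥90, vCPUs 63≥24).
K: dominated by D (network 20≥17, price 54.00≤107.79, memory 133≥57, vCPUs 63≥36).
L: not dominated (best network).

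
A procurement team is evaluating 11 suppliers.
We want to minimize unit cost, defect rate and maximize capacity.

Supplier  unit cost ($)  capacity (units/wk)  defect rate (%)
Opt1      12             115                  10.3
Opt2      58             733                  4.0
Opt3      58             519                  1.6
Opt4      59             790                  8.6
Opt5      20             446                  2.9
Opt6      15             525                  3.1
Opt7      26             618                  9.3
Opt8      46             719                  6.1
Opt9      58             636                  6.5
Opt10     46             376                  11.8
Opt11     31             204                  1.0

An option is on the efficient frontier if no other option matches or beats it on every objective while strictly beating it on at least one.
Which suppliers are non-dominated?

Opt1, Opt2, Opt3, Opt4, Opt5, Opt6, Opt7, Opt8, Opt11

Opt1: not dominated (best unit cost).
Opt2: not dominated.
Opt3: not dominated.
Opt4: not dominated (best capacity).
Opt5: not dominated.
Opt6: not dominated.
Opt7: not dominated.
Opt8: not dominated.
Opt9: dominated by Opt2 (unit cost 58≤58, capacity 733≥636, defect rate 4.0≤6.5).
Opt10: dominated by Opt5 (unit cost 20≤46, capacity 446≥376, defect rate 2.9≤11.8).
Opt11: not dominated (best defect rate).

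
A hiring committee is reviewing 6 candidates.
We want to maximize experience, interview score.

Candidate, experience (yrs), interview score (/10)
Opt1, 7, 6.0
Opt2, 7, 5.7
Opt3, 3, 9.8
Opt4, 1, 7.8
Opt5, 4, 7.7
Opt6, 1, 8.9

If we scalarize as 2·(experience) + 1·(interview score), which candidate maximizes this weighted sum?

Opt1: 2·7 + 1·6.0 = 20.0
Opt2: 2·7 + 1·5.7 = 19.7
Opt3: 2·3 + 1·9.8 = 15.8
Opt4: 2·1 + 1·7.8 = 9.8
Opt5: 2·4 + 1·7.7 = 15.7
Opt6: 2·1 + 1·8.9 = 10.9
Highest: Opt1 at 20.0.

Opt1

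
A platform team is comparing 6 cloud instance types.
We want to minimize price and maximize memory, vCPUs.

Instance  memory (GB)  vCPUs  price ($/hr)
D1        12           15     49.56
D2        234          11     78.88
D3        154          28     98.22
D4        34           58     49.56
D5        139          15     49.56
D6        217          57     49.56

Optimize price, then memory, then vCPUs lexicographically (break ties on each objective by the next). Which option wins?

First minimize price: best is 49.56, kept {D1, D4, D5, D6}.
Then maximize memory: best is 217, kept {D6}.

D6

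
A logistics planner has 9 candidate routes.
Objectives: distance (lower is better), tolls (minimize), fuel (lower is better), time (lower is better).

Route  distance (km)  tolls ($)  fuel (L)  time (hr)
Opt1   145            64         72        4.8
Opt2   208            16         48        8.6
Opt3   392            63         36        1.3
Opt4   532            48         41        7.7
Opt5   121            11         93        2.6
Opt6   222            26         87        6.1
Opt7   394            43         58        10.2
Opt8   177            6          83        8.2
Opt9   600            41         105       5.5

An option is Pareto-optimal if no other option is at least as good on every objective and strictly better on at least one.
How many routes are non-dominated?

7

Opt1: not dominated.
Opt2: not dominated.
Opt3: not dominated (best fuel).
Opt4: not dominated.
Opt5: not dominated (best distance).
Opt6: not dominated.
Opt7: dominated by Opt2 (distance 208≤394, tolls 16≤43, fuel 48≤58, time 8.6≤10.2).
Opt8: not dominated (best tolls).
Opt9: dominated by Opt5 (distance 121≤600, tolls 11≤41, fuel 93≤105, time 2.6≤5.5).
Pareto-optimal: Opt1, Opt2, Opt3, Opt4, Opt5, Opt6, Opt8 → 7.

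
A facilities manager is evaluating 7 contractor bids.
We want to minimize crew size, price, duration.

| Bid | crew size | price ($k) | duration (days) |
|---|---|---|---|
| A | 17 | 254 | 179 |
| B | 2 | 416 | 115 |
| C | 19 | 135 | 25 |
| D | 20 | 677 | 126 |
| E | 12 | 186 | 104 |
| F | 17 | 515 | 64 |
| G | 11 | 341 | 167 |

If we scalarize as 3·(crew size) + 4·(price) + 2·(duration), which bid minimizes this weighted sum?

A: 3·17 + 4·254 + 2·179 = 1425
B: 3·2 + 4·416 + 2·115 = 1900
C: 3·19 + 4·135 + 2·25 = 647
D: 3·20 + 4·677 + 2·126 = 3020
E: 3·12 + 4·186 + 2·104 = 988
F: 3·17 + 4·515 + 2·64 = 2239
G: 3·11 + 4·341 + 2·167 = 1731
Lowest: C at 647.

C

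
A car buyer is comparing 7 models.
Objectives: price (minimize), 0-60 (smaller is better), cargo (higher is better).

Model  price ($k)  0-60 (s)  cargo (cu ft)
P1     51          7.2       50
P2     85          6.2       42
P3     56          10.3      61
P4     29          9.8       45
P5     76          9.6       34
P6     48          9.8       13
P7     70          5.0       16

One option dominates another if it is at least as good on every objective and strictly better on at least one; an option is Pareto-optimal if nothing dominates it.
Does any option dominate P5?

Yes

P1 vs P5: price 51≤76, 0-60 7.2≤9.6, cargo 50≥34 — P1 is at least as good on every objective and strictly better on at least one, so P1 dominates P5.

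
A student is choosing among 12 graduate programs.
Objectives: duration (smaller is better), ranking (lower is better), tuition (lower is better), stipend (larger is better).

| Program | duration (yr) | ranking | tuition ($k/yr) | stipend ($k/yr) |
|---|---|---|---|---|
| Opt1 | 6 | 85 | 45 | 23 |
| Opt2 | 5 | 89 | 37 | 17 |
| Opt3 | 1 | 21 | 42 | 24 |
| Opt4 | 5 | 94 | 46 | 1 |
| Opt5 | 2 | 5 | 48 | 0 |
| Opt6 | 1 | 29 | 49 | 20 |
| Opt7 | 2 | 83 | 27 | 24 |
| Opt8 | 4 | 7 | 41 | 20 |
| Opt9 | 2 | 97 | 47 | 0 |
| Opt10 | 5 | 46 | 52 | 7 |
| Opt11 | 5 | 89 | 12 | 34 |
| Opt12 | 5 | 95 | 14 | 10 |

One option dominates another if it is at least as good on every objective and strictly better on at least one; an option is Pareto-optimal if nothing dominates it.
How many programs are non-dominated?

5

Opt1: dominated by Opt3 (duration 1≤6, ranking 21≤85, tuition 42≤45, stipend 24≥23).
Opt2: dominated by Opt7 (duration 2≤5, ranking 83≤89, tuition 27≤37, stipend 24≥17).
Opt3: not dominated.
Opt4: dominated by Opt2 (duration 5≤5, ranking 89≤94, tuition 37≤46, stipend 17≥1).
Opt5: not dominated (best ranking).
Opt6: dominated by Opt3 (duration 1≤1, ranking 21≤29, tuition 42≤49, stipend 24≥20).
Opt7: not dominated.
Opt8: not dominated.
Opt9: dominated by Opt3 (duration 1≤2, ranking 21≤97, tuition 42≤47, stipend 24≥0).
Opt10: dominated by Opt3 (duration 1≤5, ranking 21≤46, tuition 42≤52, stipend 24≥7).
Opt11: not dominated (best tuition).
Opt12: dominated by Opt11 (duration 5≤5, ranking 89≤95, tuition 12≤14, stipend 34≥10).
Pareto-optimal: Opt3, Opt5, Opt7, Opt8, Opt11 → 5.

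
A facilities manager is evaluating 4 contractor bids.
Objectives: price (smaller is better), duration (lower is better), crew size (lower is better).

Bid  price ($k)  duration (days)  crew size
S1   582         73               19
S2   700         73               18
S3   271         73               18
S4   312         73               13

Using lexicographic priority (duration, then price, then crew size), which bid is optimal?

S3

First minimize duration: best is 73, kept {S1, S2, S3, S4}.
Then minimize price: best is 271, kept {S3}.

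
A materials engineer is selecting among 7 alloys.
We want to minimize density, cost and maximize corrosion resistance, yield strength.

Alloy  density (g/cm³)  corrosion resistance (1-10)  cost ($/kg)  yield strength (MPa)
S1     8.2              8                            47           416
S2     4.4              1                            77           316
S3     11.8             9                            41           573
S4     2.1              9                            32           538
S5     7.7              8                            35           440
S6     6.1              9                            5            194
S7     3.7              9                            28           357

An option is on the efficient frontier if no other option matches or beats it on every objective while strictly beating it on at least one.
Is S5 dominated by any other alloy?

S4 vs S5: density 2.1≤7.7, corrosion resistance 9≥8, cost 32≤35, yield strength 538≥440 — S4 is at least as good on every objective and strictly better on at least one, so S4 dominates S5.

Yes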